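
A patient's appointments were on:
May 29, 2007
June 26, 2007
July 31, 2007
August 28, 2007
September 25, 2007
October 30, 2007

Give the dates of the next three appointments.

November 27, 2007; December 25, 2007; January 29, 2008

Every date is a Tuesday; gaps 28, 35, 28, 28, 35 days.
Each is the last Tuesday of its month (at least one falls on the 29th or later, ruling out '4th Tuesday').
Last Tuesday of November 2007: November 27, 2007.
December 2007 ends with Tuesday December 25, 2007.
Last Tuesday of January 2008: January 29, 2008.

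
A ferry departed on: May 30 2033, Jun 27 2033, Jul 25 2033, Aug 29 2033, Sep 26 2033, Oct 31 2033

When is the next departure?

Nov 28 2033

All Mondays; the gaps (28, 28, 35, 28, 35) vary with month length.
This is the last Monday of each month.
Last Monday of November 2033: Nov 28 2033.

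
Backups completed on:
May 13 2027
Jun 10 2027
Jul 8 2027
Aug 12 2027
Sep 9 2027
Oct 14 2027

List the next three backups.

All dates are Thursdays, 28, 28, 35, 28, 35 days apart.
Specifically, the 2nd Thursday of each month.
November 2027 — 2nd Thursday is Nov 11 2027.
December 2027 — 2nd Thursday is Dec 9 2027.
2nd Thursday of January 2028: Jan 13 2028.

Nov 11 2027, Dec 9 2027, Jan 13 2028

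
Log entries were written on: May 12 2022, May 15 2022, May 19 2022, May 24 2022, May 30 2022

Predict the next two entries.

The spacing grows by 1 each time: 3, 4, 5, 6 days.
Next gap: 7 days. May 30 2022 + 7 days = Jun 6 2022.
Next gap: 8 days. Jun 6 2022 + 8 days = Jun 14 2022.

Jun 6 2022, Jun 14 2022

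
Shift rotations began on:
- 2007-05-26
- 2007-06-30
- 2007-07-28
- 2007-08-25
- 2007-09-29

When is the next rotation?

2007-10-27

Every date is a Saturday; gaps 35, 28, 28, 35 days.
Each is the last Saturday of its month (at least one falls on the 29th or later, ruling out '4th Saturday').
October 2007 ends with Saturday 2007-10-27.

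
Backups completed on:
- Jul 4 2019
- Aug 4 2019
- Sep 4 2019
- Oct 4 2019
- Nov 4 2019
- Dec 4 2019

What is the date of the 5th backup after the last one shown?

Each date is the 4th; the gaps (31, 31, 30, 31, 30) track the month lengths.
The rule is the 4th of each month.
January 2020: Jan 4 2020.
Next: February 2020 → Feb 4 2020.
Next: March 2020 → Mar 4 2020.
Next: April 2020 → Apr 4 2020.
Next: May 2020 → May 4 2020.

May 4 2020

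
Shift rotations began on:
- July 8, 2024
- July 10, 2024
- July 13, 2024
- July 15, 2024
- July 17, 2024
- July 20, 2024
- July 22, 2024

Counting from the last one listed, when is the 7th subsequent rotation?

August 7, 2024

Gaps: 2, 3, 2, 2, 3, 2 days — not constant, but cyclic with period 3.
The events fall on every Monday, Wednesday and Saturday.
Next Wednesday: July 24, 2024.
The following Saturday is July 27, 2024.
The following Monday is July 29, 2024.
The following Wednesday is July 31, 2024.
Next Saturday: August 3, 2024.
The following Monday is August 5, 2024.
Next Wednesday: August 7, 2024.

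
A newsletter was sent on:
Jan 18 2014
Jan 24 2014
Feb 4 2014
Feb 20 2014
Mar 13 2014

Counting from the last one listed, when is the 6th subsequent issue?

Oct 30 2014

The spacing grows by 5 each time: 6, 11, 16, 21 days.
Next gap: 26 days. Mar 13 2014 + 26 days = Apr 8 2014.
Next gap: 31 days. Apr 8 2014 + 31 days = May 9 2014.
Next gap: 36 days. May 9 2014 + 36 days = Jun 14 2014.
Next gap: 41 days. Jun 14 2014 + 41 days = Jul 25 2014.
Next gap: 46 days. Jul 25 2014 + 46 days = Sep 9 2014.
Next gap: 51 days. Sep 9 2014 + 51 days = Oct 30 2014.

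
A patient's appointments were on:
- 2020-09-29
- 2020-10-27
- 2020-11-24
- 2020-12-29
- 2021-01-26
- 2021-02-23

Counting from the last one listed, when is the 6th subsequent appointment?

Every date is a Tuesday; gaps 28, 28, 35, 28, 28 days.
Each is the last Tuesday of its month (at least one falls on the 29th or later, ruling out '4th Tuesday').
March 2021 ends with Tuesday 2021-03-30.
Last Tuesday of April 2021: 2021-04-27.
Last Tuesday of May 2021: 2021-05-25.
Last Tuesday of June 2021: 2021-06-29.
Last Tuesday of July 2021: 2021-07-27.
Last Tuesday of August 2021: 2021-08-31.

2021-08-31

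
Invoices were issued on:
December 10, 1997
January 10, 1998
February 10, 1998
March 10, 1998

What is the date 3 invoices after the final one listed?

June 10, 1998

Each date is the 10th; the gaps (31, 31, 28) track the month lengths.
The rule is the 10th of each month.
April 1998: April 10, 1998.
May 1998: May 10, 1998.
June 1998: June 10, 1998.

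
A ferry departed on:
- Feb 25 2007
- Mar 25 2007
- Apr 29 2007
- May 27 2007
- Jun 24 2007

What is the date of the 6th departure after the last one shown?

These are Sundays with 28, 35, 28, 28-day gaps.
Each is the final Sunday of its month — Apr 29 2007 is past the 28th, so '4th Sunday' doesn't fit.
July 2007 ends with Sunday Jul 29 2007.
August 2007 ends with Sunday Aug 26 2007.
Last Sunday of September 2007: Sep 30 2007.
Last Sunday of October 2007: Oct 28 2007.
Last Sunday of November 2007: Nov 25 2007.
Last Sunday of December 2007: Dec 30 2007.

Dec 30 2007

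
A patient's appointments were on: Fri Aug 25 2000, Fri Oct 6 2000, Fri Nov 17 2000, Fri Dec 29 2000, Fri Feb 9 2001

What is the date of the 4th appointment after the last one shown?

Fri Jul 27 2001

Gaps between consecutive events: 42, 42, 42, 42 days — a constant 42-day interval.
Fri Feb 9 2001 + 42 days = Fri Mar 23 2001.
Fri Mar 23 2001 + 42 days = Fri May 4 2001.
Fri May 4 2001 + 42 days = Fri Jun 15 2001.
Fri Jun 15 2001 + 42 days = Fri Jul 27 2001.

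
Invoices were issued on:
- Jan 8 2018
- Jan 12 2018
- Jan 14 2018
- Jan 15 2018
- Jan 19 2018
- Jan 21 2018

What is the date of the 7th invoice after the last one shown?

Feb 5 2018

The gap pattern 4, 2, 1, 4, 2 repeats every 3 events.
These are the Mondays, Fridays and Sundays of each week.
Next Monday: Jan 22 2018.
Next Friday: Jan 26 2018.
Next Sunday: Jan 28 2018.
The following Monday is Jan 29 2018.
The following Friday is Feb 2 2018.
Next Sunday: Feb 4 2018.
The following Monday is Feb 5 2018.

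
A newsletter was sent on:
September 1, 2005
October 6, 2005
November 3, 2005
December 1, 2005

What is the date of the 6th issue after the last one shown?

All dates are Thursdays, 35, 28, 28 days apart.
Specifically, the 1st Thursday of each month.
1st Thursday of January 2006: January 5, 2006.
February 2006 — 1st Thursday is February 2, 2006.
1st Thursday of March 2006: March 2, 2006.
1st Thursday of April 2006: April 6, 2006.
May 2006 — 1st Thursday is May 4, 2006.
1st Thursday of June 2006: June 1, 2006.

June 1, 2006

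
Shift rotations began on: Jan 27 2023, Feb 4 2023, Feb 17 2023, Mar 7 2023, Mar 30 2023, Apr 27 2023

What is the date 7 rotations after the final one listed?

Gaps: 8, 13, 18, 23, 28 days — each gap is 5 larger than the previous one.
Next gap: 33 days. Apr 27 2023 + 33 days = May 30 2023.
Next gap: 38 days. May 30 2023 + 38 days = Jul 7 2023.
Next gap: 43 days. Jul 7 2023 + 43 days = Aug 19 2023.
Next gap: 48 days. Aug 19 2023 + 48 days = Oct 6 2023.
Next gap: 53 days. Oct 6 2023 + 53 days = Nov 28 2023.
Next gap: 58 days. Nov 28 2023 + 58 days = Jan 25 2024.
Next gap: 63 days. Jan 25 2024 + 63 days = Mar 28 2024.

Mar 28 2024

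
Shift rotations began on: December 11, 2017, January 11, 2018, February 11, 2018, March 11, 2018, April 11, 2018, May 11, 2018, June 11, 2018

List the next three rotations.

July 11, 2018; August 11, 2018; September 11, 2018

Each date is the 11th; the gaps (31, 31, 28, 31, 30, 31) track the month lengths.
The rule is the 11th of each month.
July 2018: July 11, 2018.
Next: August 2018 → August 11, 2018.
September 2018: September 11, 2018.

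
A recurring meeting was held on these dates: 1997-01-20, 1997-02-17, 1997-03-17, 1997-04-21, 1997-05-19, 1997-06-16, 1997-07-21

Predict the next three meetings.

All dates are Mondays, 28, 28, 35, 28, 28, 35 days apart.
Specifically, the 3rd Monday of each month.
3rd Monday of August 1997: 1997-08-18.
3rd Monday of September 1997: 1997-09-15.
October 1997 — 3rd Monday is 1997-10-20.

1997-08-18, 1997-09-15, 1997-10-20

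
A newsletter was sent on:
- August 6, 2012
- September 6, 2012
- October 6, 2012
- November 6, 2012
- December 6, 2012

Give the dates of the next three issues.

The day-of-month is always 6 (31, 30, 31, 30 days between events).
So this recurs on the 6th of each month.
January 2013: January 6, 2013.
Next: February 2013 → February 6, 2013.
Next: March 2013 → March 6, 2013.

January 6, 2013; February 6, 2013; March 6, 2013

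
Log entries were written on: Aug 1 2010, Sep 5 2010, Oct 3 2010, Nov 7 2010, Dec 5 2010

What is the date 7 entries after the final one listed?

All dates are Sundays, 35, 28, 35, 28 days apart.
Specifically, the 1st Sunday of each month.
January 2011 — 1st Sunday is Jan 2 2011.
February 2011 — 1st Sunday is Feb 6 2011.
March 2011 — 1st Sunday is Mar 6 2011.
April 2011 — 1st Sunday is Apr 3 2011.
May 2011 — 1st Sunday is May 1 2011.
1st Sunday of June 2011: Jun 5 2011.
1st Sunday of July 2011: Jul 3 2011.

Jul 3 2011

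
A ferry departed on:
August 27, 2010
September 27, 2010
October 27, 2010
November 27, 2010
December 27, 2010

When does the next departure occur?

Each date is the 27th; the gaps (31, 30, 31, 30) track the month lengths.
The rule is the 27th of each month.
January 2011: January 27, 2011.

January 27, 2011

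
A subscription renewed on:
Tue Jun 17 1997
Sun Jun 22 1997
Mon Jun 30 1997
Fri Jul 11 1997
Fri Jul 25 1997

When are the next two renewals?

Mon Aug 11 1997, Sun Aug 31 1997

Intervals are 5, 8, 11, 14 days — an arithmetic progression with common difference 3.
Next gap: 17 days. Fri Jul 25 1997 + 17 days = Mon Aug 11 1997.
Next gap: 20 days. Mon Aug 11 1997 + 20 days = Sun Aug 31 1997.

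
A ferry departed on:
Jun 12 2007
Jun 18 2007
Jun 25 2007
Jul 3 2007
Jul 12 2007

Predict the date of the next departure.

Jul 22 2007

Gaps: 6, 7, 8, 9 days — each gap is 1 larger than the previous one.
Next gap: 10 days. Jul 12 2007 + 10 days = Jul 22 2007.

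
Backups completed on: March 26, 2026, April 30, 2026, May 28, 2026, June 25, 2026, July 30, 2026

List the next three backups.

All Thursdays; the gaps (35, 28, 28, 35) vary with month length.
This is the last Thursday of each month.
Last Thursday of August 2026: August 27, 2026.
Last Thursday of September 2026: September 24, 2026.
October 2026 ends with Thursday October 29, 2026.

August 27, 2026; September 24, 2026; October 29, 2026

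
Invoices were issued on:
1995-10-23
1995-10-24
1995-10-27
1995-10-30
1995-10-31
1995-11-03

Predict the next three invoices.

Gaps: 1, 3, 3, 1, 3 days — not constant, but cyclic with period 3.
The events fall on every Monday, Tuesday and Friday.
The following Monday is 1995-11-06.
Next Tuesday: 1995-11-07.
The following Friday is 1995-11-10.

1995-11-06, 1995-11-07, 1995-11-10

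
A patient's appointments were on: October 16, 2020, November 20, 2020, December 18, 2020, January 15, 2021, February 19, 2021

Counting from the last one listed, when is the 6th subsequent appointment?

These are Fridays at 28- or 35-day spacing (35, 28, 28, 35).
The pattern: 3rd Friday of the month.
March 2021 — 3rd Friday is March 19, 2021.
April 2021 — 3rd Friday is April 16, 2021.
3rd Friday of May 2021: May 21, 2021.
June 2021 — 3rd Friday is June 18, 2021.
July 2021 — 3rd Friday is July 16, 2021.
August 2021 — 3rd Friday is August 20, 2021.

August 20, 2021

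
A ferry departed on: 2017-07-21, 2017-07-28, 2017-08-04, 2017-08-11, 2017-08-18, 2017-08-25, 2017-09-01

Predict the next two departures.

2017-09-08, 2017-09-15

The spacing is 7, 7, 7, 7, 7, 7 days — always 7 days.
2017-09-01 + 7 days = 2017-09-08.
2017-09-08 + 7 days = 2017-09-15.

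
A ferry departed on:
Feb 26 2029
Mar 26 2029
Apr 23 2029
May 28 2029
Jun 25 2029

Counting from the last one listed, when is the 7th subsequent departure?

Jan 28 2030

These are Mondays at 28- or 35-day spacing (28, 28, 35, 28).
The pattern: 4th Monday of the month.
4th Monday of July 2029: Jul 23 2029.
August 2029 — 4th Monday is Aug 27 2029.
4th Monday of September 2029: Sep 24 2029.
October 2029 — 4th Monday is Oct 22 2029.
November 2029 — 4th Monday is Nov 26 2029.
December 2029 — 4th Monday is Dec 24 2029.
4th Monday of January 2030: Jan 28 2030.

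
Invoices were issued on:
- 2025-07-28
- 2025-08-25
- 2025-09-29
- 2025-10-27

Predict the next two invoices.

2025-11-24, 2025-12-29

Every date is a Monday; gaps 28, 35, 28 days.
Each is the last Monday of its month (at least one falls on the 29th or later, ruling out '4th Monday').
November 2025 ends with Monday 2025-11-24.
Last Monday of December 2025: 2025-12-29.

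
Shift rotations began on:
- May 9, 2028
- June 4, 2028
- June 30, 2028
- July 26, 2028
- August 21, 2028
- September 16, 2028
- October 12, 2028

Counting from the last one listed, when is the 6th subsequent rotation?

Gaps between consecutive events: 26, 26, 26, 26, 26, 26 days — a constant 26-day interval.
October 12, 2028 + 26 days = November 7, 2028.
November 7, 2028 + 26 days = December 3, 2028.
December 3, 2028 + 26 days = December 29, 2028.
December 29, 2028 + 26 days = January 24, 2029.
January 24, 2029 + 26 days = February 19, 2029.
February 19, 2029 + 26 days = March 17, 2029.

March 17, 2029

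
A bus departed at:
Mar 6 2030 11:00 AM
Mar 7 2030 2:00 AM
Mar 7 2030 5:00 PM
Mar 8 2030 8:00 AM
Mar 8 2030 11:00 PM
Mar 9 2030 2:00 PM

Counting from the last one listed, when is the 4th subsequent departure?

Gaps: 15, 15, 15, 15, 15 hours — each event is 15 hours after the previous one.
Mar 9 2030 2:00 PM + 15 h = Mar 10 2030 5:00 AM.
Mar 10 2030 5:00 AM + 15 h = Mar 10 2030 8:00 PM.
Mar 10 2030 8:00 PM + 15 h = Mar 11 2030 11:00 AM.
Mar 11 2030 11:00 AM + 15 h = Mar 12 2030 2:00 AM.

Mar 12 2030 2:00 AM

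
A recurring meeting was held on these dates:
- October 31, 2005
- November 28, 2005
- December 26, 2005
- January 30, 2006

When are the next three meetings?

Every date is a Monday; gaps 28, 28, 35 days.
Each is the last Monday of its month (at least one falls on the 29th or later, ruling out '4th Monday').
Last Monday of February 2006: February 27, 2006.
Last Monday of March 2006: March 27, 2006.
April 2006 ends with Monday April 24, 2006.

February 27, 2006; March 27, 2006; April 24, 2006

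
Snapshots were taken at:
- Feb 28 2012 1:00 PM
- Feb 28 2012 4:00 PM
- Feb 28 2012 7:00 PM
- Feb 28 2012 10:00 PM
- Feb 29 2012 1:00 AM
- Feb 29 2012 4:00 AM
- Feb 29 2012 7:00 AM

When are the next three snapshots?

Feb 29 2012 10:00 AM, Feb 29 2012 1:00 PM, Feb 29 2012 4:00 PM

Spacing: 3, 3, 3, 3, 3, 3 h — constant 3 h.
Feb 29 2012 7:00 AM + 3 h = Feb 29 2012 10:00 AM.
Feb 29 2012 10:00 AM + 3 h = Feb 29 2012 1:00 PM.
Feb 29 2012 1:00 PM + 3 h = Feb 29 2012 4:00 PM.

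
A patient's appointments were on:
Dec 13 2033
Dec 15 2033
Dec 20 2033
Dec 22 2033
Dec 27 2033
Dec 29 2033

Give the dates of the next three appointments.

Jan 3 2034, Jan 5 2034, Jan 10 2034

Gaps: 2, 5, 2, 5, 2 days — not constant, but cyclic with period 2.
The events fall on every Tuesday and Thursday.
The following Tuesday is Jan 3 2034.
The following Thursday is Jan 5 2034.
Next Tuesday: Jan 10 2034.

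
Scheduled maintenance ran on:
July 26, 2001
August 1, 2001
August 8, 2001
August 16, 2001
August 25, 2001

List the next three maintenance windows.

September 4, 2001; September 15, 2001; September 27, 2001

The spacing grows by 1 each time: 6, 7, 8, 9 days.
Next gap: 10 days. August 25, 2001 + 10 days = September 4, 2001.
Next gap: 11 days. September 4, 2001 + 11 days = September 15, 2001.
Next gap: 12 days. September 15, 2001 + 12 days = September 27, 2001.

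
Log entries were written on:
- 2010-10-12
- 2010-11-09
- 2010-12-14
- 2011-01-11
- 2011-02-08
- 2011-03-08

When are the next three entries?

2011-04-12, 2011-05-10, 2011-06-14

All dates are Tuesdays, 28, 35, 28, 28, 28 days apart.
Specifically, the 2nd Tuesday of each month.
2nd Tuesday of April 2011: 2011-04-12.
May 2011 — 2nd Tuesday is 2011-05-10.
June 2011 — 2nd Tuesday is 2011-06-14.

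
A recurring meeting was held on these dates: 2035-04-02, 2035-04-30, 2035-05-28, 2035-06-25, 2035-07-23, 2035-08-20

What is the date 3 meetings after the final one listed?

Every event comes 28 days after the last (28, 28, 28, 28, 28).
2035-08-20 + 28 days = 2035-09-17.
2035-09-17 + 28 days = 2035-10-15.
2035-10-15 + 28 days = 2035-11-12.

2035-11-12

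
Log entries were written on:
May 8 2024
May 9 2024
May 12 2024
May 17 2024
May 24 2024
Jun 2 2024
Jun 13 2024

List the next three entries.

The spacing grows by 2 each time: 1, 3, 5, 7, 9, 11 days.
Next gap: 13 days. Jun 13 2024 + 13 days = Jun 26 2024.
Next gap: 15 days. Jun 26 2024 + 15 days = Jul 11 2024.
Next gap: 17 days. Jul 11 2024 + 17 days = Jul 28 2024.

Jun 26 2024, Jul 11 2024, Jul 28 2024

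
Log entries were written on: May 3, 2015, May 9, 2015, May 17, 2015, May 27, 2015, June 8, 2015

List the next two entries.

June 22, 2015; July 8, 2015

Intervals are 6, 8, 10, 12 days — an arithmetic progression with common difference 2.
Next gap: 14 days. June 8, 2015 + 14 days = June 22, 2015.
Next gap: 16 days. June 22, 2015 + 16 days = July 8, 2015.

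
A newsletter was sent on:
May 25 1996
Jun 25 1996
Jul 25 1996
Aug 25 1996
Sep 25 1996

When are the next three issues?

The day-of-month is always 25 (31, 30, 31, 31 days between events).
So this recurs on the 25th of each month.
Next: October 1996 → Oct 25 1996.
Next: November 1996 → Nov 25 1996.
Next: December 1996 → Dec 25 1996.

Oct 25 1996, Nov 25 1996, Dec 25 1996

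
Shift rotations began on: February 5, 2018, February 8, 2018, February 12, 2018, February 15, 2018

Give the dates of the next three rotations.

Gaps: 3, 4, 3 days — not constant, but cyclic with period 2.
The events fall on every Monday and Thursday.
The following Monday is February 19, 2018.
Next Thursday: February 22, 2018.
The following Monday is February 26, 2018.

February 19, 2018; February 22, 2018; February 26, 2018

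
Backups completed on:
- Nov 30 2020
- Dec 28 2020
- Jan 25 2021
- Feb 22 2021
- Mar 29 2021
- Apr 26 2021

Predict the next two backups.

May 31 2021, Jun 28 2021

These are Mondays with 28, 28, 28, 35, 28-day gaps.
Each is the final Monday of its month — Nov 30 2020 is past the 28th, so '4th Monday' doesn't fit.
Last Monday of May 2021: May 31 2021.
June 2021 ends with Monday Jun 28 2021.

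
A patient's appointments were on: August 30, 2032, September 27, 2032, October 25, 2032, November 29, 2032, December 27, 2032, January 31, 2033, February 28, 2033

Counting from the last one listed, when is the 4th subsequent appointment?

All Mondays; the gaps (28, 28, 35, 28, 35, 28) vary with month length.
This is the last Monday of each month.
March 2033 ends with Monday March 28, 2033.
April 2033 ends with Monday April 25, 2033.
May 2033 ends with Monday May 30, 2033.
Last Monday of June 2033: June 27, 2033.

June 27, 2033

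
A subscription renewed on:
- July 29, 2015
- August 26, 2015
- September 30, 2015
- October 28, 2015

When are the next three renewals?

These are Wednesdays with 28, 35, 28-day gaps.
Each is the final Wednesday of its month — July 29, 2015 is past the 28th, so '4th Wednesday' doesn't fit.
November 2015 ends with Wednesday November 25, 2015.
Last Wednesday of December 2015: December 30, 2015.
January 2016 ends with Wednesday January 27, 2016.

November 25, 2015; December 30, 2015; January 27, 2016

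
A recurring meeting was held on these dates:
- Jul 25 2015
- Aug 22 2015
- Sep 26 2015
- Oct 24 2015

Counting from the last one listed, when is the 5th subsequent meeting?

Mar 26 2016

These are Saturdays at 28- or 35-day spacing (28, 35, 28).
The pattern: 4th Saturday of the month.
November 2015 — 4th Saturday is Nov 28 2015.
December 2015 — 4th Saturday is Dec 26 2015.
January 2016 — 4th Saturday is Jan 23 2016.
4th Saturday of February 2016: Feb 27 2016.
4th Saturday of March 2016: Mar 26 2016.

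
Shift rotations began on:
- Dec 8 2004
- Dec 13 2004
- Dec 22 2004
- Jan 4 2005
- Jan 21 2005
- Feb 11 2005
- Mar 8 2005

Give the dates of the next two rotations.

Apr 6 2005, May 9 2005

The spacing grows by 4 each time: 5, 9, 13, 17, 21, 25 days.
Next gap: 29 days. Mar 8 2005 + 29 days = Apr 6 2005.
Next gap: 33 days. Apr 6 2005 + 33 days = May 9 2005.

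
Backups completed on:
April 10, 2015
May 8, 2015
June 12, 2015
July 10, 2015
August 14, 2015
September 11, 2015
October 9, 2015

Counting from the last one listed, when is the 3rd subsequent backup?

Gaps: 28, 35, 28, 35, 28, 28 days — a mix of 28 and 35. Every date is a Friday.
Each is the 2nd Friday of its month.
2nd Friday of November 2015: November 13, 2015.
December 2015 — 2nd Friday is December 11, 2015.
January 2016 — 2nd Friday is January 8, 2016.

January 8, 2016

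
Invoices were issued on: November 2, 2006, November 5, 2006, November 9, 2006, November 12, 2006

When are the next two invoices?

November 16, 2006; November 19, 2006

Every event lands on a Thursday or Sunday (gaps cycle 3, 4, 3).
So the schedule is: every Thursday and Sunday.
The following Thursday is November 16, 2006.
Next Sunday: November 19, 2006.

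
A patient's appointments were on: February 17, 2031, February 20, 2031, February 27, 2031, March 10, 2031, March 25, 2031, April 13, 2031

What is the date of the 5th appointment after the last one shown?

September 15, 2031

Gaps: 3, 7, 11, 15, 19 days — each gap is 4 larger than the previous one.
Next gap: 23 days. April 13, 2031 + 23 days = May 6, 2031.
Next gap: 27 days. May 6, 2031 + 27 days = June 2, 2031.
Next gap: 31 days. June 2, 2031 + 31 days = July 3, 2031.
Next gap: 35 days. July 3, 2031 + 35 days = August 7, 2031.
Next gap: 39 days. August 7, 2031 + 39 days = September 15, 2031.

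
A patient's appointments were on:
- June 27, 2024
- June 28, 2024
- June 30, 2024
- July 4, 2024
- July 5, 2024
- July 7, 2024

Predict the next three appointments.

The gap pattern 1, 2, 4, 1, 2 repeats every 3 events.
These are the Thursdays, Fridays and Sundays of each week.
Next Thursday: July 11, 2024.
Next Friday: July 12, 2024.
The following Sunday is July 14, 2024.

July 11, 2024; July 12, 2024; July 14, 2024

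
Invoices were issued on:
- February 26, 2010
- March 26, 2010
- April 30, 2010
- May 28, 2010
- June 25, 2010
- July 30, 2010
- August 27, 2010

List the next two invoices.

These are Fridays with 28, 35, 28, 28, 35, 28-day gaps.
Each is the final Friday of its month — April 30, 2010 is past the 28th, so '4th Friday' doesn't fit.
September 2010 ends with Friday September 24, 2010.
October 2010 ends with Friday October 29, 2010.

September 24, 2010; October 29, 2010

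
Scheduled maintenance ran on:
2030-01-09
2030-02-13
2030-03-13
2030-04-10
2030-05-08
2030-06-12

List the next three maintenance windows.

2030-07-10, 2030-08-14, 2030-09-11

Gaps: 35, 28, 28, 28, 35 days — a mix of 28 and 35. Every date is a Wednesday.
Each is the 2nd Wednesday of its month.
July 2030 — 2nd Wednesday is 2030-07-10.
August 2030 — 2nd Wednesday is 2030-08-14.
September 2030 — 2nd Wednesday is 2030-09-11.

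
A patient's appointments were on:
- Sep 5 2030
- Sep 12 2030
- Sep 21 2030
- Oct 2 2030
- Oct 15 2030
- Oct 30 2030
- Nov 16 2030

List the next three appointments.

Dec 5 2030, Dec 26 2030, Jan 18 2031

Gaps: 7, 9, 11, 13, 15, 17 days — each gap is 2 larger than the previous one.
Next gap: 19 days. Nov 16 2030 + 19 days = Dec 5 2030.
Next gap: 21 days. Dec 5 2030 + 21 days = Dec 26 2030.
Next gap: 23 days. Dec 26 2030 + 23 days = Jan 18 2031.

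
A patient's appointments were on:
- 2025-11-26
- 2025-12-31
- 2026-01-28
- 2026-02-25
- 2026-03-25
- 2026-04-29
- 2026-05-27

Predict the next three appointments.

These are Wednesdays with 35, 28, 28, 28, 35, 28-day gaps.
Each is the final Wednesday of its month — 2025-12-31 is past the 28th, so '4th Wednesday' doesn't fit.
June 2026 ends with Wednesday 2026-06-24.
Last Wednesday of July 2026: 2026-07-29.
August 2026 ends with Wednesday 2026-08-26.

2026-06-24, 2026-07-29, 2026-08-26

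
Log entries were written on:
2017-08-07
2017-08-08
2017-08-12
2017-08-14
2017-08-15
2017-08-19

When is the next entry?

2017-08-21

Gaps: 1, 4, 2, 1, 4 days — not constant, but cyclic with period 3.
The events fall on every Monday, Tuesday and Saturday.
Next Monday: 2017-08-21.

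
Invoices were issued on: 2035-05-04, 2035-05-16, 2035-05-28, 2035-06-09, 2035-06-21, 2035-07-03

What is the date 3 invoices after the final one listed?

Gaps between consecutive events: 12, 12, 12, 12, 12 days — a constant 12-day interval.
2035-07-03 + 12 days = 2035-07-15.
2035-07-15 + 12 days = 2035-07-27.
2035-07-27 + 12 days = 2035-08-08.

2035-08-08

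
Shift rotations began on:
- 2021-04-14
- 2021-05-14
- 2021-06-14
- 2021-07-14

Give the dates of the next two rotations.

Gaps: 30, 31, 30 days — not constant. Every event is on the 14th of the month.
Pattern: the 14th of each month.
August 2021: 2021-08-14.
Next: September 2021 → 2021-09-14.

2021-08-14, 2021-09-14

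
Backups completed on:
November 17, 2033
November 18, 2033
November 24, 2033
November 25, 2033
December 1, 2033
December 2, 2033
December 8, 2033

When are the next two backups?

December 9, 2033; December 15, 2033

Gaps: 1, 6, 1, 6, 1, 6 days — not constant, but cyclic with period 2.
The events fall on every Thursday and Friday.
The following Friday is December 9, 2033.
Next Thursday: December 15, 2033.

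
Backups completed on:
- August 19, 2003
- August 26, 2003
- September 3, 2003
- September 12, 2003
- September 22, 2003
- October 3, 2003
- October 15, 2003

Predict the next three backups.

October 28, 2003; November 11, 2003; November 26, 2003

Gaps: 7, 8, 9, 10, 11, 12 days — each gap is 1 larger than the previous one.
Next gap: 13 days. October 15, 2003 + 13 days = October 28, 2003.
Next gap: 14 days. October 28, 2003 + 14 days = November 11, 2003.
Next gap: 15 days. November 11, 2003 + 15 days = November 26, 2003.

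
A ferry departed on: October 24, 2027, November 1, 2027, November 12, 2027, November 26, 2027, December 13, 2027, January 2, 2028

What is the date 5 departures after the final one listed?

Intervals are 8, 11, 14, 17, 20 days — an arithmetic progression with common difference 3.
Next gap: 23 days. January 2, 2028 + 23 days = January 25, 2028.
Next gap: 26 days. January 25, 2028 + 26 days = February 20, 2028.
Next gap: 29 days. February 20, 2028 + 29 days = March 20, 2028.
Next gap: 32 days. March 20, 2028 + 32 days = April 21, 2028.
Next gap: 35 days. April 21, 2028 + 35 days = May 26, 2028.

May 26, 2028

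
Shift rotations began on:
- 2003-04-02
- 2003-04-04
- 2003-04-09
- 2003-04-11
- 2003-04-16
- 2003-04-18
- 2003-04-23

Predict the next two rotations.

2003-04-25, 2003-04-30

The gap pattern 2, 5, 2, 5, 2, 5 repeats every 2 events.
These are the Wednesdays and Fridays of each week.
Next Friday: 2003-04-25.
The following Wednesday is 2003-04-30.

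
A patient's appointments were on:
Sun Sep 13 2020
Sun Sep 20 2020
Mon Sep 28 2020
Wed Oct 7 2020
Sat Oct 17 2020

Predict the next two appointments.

Wed Oct 28 2020, Mon Nov 9 2020

Intervals are 7, 8, 9, 10 days — an arithmetic progression with common difference 1.
Next gap: 11 days. Sat Oct 17 2020 + 11 days = Wed Oct 28 2020.
Next gap: 12 days. Wed Oct 28 2020 + 12 days = Mon Nov 9 2020.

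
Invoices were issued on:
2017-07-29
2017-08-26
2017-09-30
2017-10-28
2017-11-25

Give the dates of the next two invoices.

All Saturdays; the gaps (28, 35, 28, 28) vary with month length.
This is the last Saturday of each month.
Last Saturday of December 2017: 2017-12-30.
Last Saturday of January 2018: 2018-01-27.

2017-12-30, 2018-01-27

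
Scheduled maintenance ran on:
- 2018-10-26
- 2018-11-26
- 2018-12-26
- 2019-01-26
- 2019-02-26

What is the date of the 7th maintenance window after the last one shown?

2019-09-26

The day-of-month is always 26 (31, 30, 31, 31 days between events).
So this recurs on the 26th of each month.
Next: March 2019 → 2019-03-26.
April 2019: 2019-04-26.
May 2019: 2019-05-26.
June 2019: 2019-06-26.
July 2019: 2019-07-26.
August 2019: 2019-08-26.
Next: September 2019 → 2019-09-26.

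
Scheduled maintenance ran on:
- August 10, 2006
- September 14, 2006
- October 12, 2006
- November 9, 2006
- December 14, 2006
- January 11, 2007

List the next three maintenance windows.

Gaps: 35, 28, 28, 35, 28 days — a mix of 28 and 35. Every date is a Thursday.
Each is the 2nd Thursday of its month.
2nd Thursday of February 2007: February 8, 2007.
March 2007 — 2nd Thursday is March 8, 2007.
2nd Thursday of April 2007: April 12, 2007.

February 8, 2007; March 8, 2007; April 12, 2007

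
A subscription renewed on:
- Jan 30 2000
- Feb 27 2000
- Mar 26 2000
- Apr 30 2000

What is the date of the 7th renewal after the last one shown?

These are Sundays with 28, 28, 35-day gaps.
Each is the final Sunday of its month — Jan 30 2000 is past the 28th, so '4th Sunday' doesn't fit.
May 2000 ends with Sunday May 28 2000.
Last Sunday of June 2000: Jun 25 2000.
Last Sunday of July 2000: Jul 30 2000.
Last Sunday of August 2000: Aug 27 2000.
Last Sunday of September 2000: Sep 24 2000.
October 2000 ends with Sunday Oct 29 2000.
Last Sunday of November 2000: Nov 26 2000.

Nov 26 2000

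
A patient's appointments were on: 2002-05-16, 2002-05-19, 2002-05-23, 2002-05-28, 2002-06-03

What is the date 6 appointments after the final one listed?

Intervals are 3, 4, 5, 6 days — an arithmetic progression with common difference 1.
Next gap: 7 days. 2002-06-03 + 7 days = 2002-06-10.
Next gap: 8 days. 2002-06-10 + 8 days = 2002-06-18.
Next gap: 9 days. 2002-06-18 + 9 days = 2002-06-27.
Next gap: 10 days. 2002-06-27 + 10 days = 2002-07-07.
Next gap: 11 days. 2002-07-07 + 11 days = 2002-07-18.
Next gap: 12 days. 2002-07-18 + 12 days = 2002-07-30.

2002-07-30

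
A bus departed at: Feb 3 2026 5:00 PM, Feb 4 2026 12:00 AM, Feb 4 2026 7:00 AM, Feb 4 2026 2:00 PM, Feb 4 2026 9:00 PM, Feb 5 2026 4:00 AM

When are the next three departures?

Gaps: 7, 7, 7, 7, 7 hours — each event is 7 hours after the previous one.
Feb 5 2026 4:00 AM + 7 h = Feb 5 2026 11:00 AM.
Feb 5 2026 11:00 AM + 7 h = Feb 5 2026 6:00 PM.
Feb 5 2026 6:00 PM + 7 h = Feb 6 2026 1:00 AM.

Feb 5 2026 11:00 AM, Feb 5 2026 6:00 PM, Feb 6 2026 1:00 AM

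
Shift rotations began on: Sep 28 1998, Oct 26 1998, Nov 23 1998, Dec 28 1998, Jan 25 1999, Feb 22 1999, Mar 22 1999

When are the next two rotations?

Gaps: 28, 28, 35, 28, 28, 28 days — a mix of 28 and 35. Every date is a Monday.
Each is the 4th Monday of its month.
April 1999 — 4th Monday is Apr 26 1999.
4th Monday of May 1999: May 24 1999.

Apr 26 1999, May 24 1999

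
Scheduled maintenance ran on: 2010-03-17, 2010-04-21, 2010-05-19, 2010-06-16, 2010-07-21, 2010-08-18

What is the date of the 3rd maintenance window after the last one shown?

All dates are Wednesdays, 35, 28, 28, 35, 28 days apart.
Specifically, the 3rd Wednesday of each month.
September 2010 — 3rd Wednesday is 2010-09-15.
October 2010 — 3rd Wednesday is 2010-10-20.
3rd Wednesday of November 2010: 2010-11-17.

2010-11-17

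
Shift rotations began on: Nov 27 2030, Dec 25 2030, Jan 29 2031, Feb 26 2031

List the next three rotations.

All Wednesdays; the gaps (28, 35, 28) vary with month length.
This is the last Wednesday of each month.
March 2031 ends with Wednesday Mar 26 2031.
April 2031 ends with Wednesday Apr 30 2031.
May 2031 ends with Wednesday May 28 2031.

Mar 26 2031, Apr 30 2031, May 28 2031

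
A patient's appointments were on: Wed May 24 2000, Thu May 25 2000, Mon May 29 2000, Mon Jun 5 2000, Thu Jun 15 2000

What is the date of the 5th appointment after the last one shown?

Mon Sep 18 2000

Gaps: 1, 4, 7, 10 days — each gap is 3 larger than the previous one.
Next gap: 13 days. Thu Jun 15 2000 + 13 days = Wed Jun 28 2000.
Next gap: 16 days. Wed Jun 28 2000 + 16 days = Fri Jul 14 2000.
Next gap: 19 days. Fri Jul 14 2000 + 19 days = Wed Aug 2 2000.
Next gap: 22 days. Wed Aug 2 2000 + 22 days = Thu Aug 24 2000.
Next gap: 25 days. Thu Aug 24 2000 + 25 days = Mon Sep 18 2000.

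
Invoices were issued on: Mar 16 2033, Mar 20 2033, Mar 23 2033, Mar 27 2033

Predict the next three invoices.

The gap pattern 4, 3, 4 repeats every 2 events.
These are the Wednesdays and Sundays of each week.
The following Wednesday is Mar 30 2033.
Next Sunday: Apr 3 2033.
Next Wednesday: Apr 6 2033.

Mar 30 2033, Apr 3 2033, Apr 6 2033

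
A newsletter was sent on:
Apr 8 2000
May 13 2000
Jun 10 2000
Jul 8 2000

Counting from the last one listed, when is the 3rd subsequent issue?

Oct 14 2000

Gaps: 35, 28, 28 days — a mix of 28 and 35. Every date is a Saturday.
Each is the 2nd Saturday of its month.
2nd Saturday of August 2000: Aug 12 2000.
September 2000 — 2nd Saturday is Sep 9 2000.
2nd Saturday of October 2000: Oct 14 2000.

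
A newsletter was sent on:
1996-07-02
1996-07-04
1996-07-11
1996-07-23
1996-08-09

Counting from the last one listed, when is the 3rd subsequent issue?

Intervals are 2, 7, 12, 17 days — an arithmetic progression with common difference 5.
Next gap: 22 days. 1996-08-09 + 22 days = 1996-08-31.
Next gap: 27 days. 1996-08-31 + 27 days = 1996-09-27.
Next gap: 32 days. 1996-09-27 + 32 days = 1996-10-29.

1996-10-29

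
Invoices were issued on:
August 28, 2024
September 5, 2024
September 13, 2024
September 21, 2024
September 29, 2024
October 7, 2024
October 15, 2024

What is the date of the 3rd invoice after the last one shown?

November 8, 2024

The spacing is 8, 8, 8, 8, 8, 8 days — always 8 days.
October 15, 2024 + 8 days = October 23, 2024.
October 23, 2024 + 8 days = October 31, 2024.
October 31, 2024 + 8 days = November 8, 2024.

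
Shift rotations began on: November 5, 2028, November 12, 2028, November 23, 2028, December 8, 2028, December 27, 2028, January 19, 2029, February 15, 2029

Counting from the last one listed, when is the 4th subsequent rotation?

Gaps: 7, 11, 15, 19, 23, 27 days — each gap is 4 larger than the previous one.
Next gap: 31 days. February 15, 2029 + 31 days = March 18, 2029.
Next gap: 35 days. March 18, 2029 + 35 days = April 22, 2029.
Next gap: 39 days. April 22, 2029 + 39 days = May 31, 2029.
Next gap: 43 days. May 31, 2029 + 43 days = July 13, 2029.

July 13, 2029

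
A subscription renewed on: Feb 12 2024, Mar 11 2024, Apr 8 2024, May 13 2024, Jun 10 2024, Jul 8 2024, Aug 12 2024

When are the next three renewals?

Sep 9 2024, Oct 14 2024, Nov 11 2024

Gaps: 28, 28, 35, 28, 28, 35 days — a mix of 28 and 35. Every date is a Monday.
Each is the 2nd Monday of its month.
September 2024 — 2nd Monday is Sep 9 2024.
October 2024 — 2nd Monday is Oct 14 2024.
2nd Monday of November 2024: Nov 11 2024.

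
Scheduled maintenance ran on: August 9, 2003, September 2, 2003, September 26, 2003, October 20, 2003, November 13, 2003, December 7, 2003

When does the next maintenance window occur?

Every event comes 24 days after the last (24, 24, 24, 24, 24).
December 7, 2003 + 24 days = December 31, 2003.

December 31, 2003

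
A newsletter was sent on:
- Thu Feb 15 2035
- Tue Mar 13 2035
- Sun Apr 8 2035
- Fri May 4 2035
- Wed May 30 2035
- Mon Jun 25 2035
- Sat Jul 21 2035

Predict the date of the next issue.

Thu Aug 16 2035

The spacing is 26, 26, 26, 26, 26, 26 days — always 26 days.
Sat Jul 21 2035 + 26 days = Thu Aug 16 2035.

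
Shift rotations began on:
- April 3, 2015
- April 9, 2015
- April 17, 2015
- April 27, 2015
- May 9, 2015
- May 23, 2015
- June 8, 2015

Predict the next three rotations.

June 26, 2015; July 16, 2015; August 7, 2015

The spacing grows by 2 each time: 6, 8, 10, 12, 14, 16 days.
Next gap: 18 days. June 8, 2015 + 18 days = June 26, 2015.
Next gap: 20 days. June 26, 2015 + 20 days = July 16, 2015.
Next gap: 22 days. July 16, 2015 + 22 days = August 7, 2015.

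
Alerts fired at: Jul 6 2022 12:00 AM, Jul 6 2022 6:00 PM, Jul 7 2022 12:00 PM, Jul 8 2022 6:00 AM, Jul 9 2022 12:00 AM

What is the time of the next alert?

Jul 9 2022 6:00 PM

Spacing: 18, 18, 18, 18 h — constant 18 h.
Jul 9 2022 12:00 AM + 18 h = Jul 9 2022 6:00 PM.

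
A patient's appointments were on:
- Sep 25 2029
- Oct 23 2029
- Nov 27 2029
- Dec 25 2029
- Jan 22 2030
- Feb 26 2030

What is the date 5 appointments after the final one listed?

Gaps: 28, 35, 28, 28, 35 days — a mix of 28 and 35. Every date is a Tuesday.
Each is the 4th Tuesday of its month.
4th Tuesday of March 2030: Mar 26 2030.
4th Tuesday of April 2030: Apr 23 2030.
May 2030 — 4th Tuesday is May 28 2030.
4th Tuesday of June 2030: Jun 25 2030.
July 2030 — 4th Tuesday is Jul 23 2030.

Jul 23 2030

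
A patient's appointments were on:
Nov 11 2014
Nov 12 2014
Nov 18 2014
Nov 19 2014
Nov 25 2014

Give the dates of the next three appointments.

Nov 26 2014, Dec 2 2014, Dec 3 2014

Gaps: 1, 6, 1, 6 days — not constant, but cyclic with period 2.
The events fall on every Tuesday and Wednesday.
Next Wednesday: Nov 26 2014.
The following Tuesday is Dec 2 2014.
Next Wednesday: Dec 3 2014.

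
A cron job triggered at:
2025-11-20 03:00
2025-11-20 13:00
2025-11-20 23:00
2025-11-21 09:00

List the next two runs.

2025-11-21 19:00, 2025-11-22 05:00

Spacing: 10, 10, 10 h — constant 10 h.
2025-11-21 09:00 + 10 h = 2025-11-21 19:00.
2025-11-21 19:00 + 10 h = 2025-11-22 05:00.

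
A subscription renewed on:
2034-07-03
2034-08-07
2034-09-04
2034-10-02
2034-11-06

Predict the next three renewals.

These are Mondays at 28- or 35-day spacing (35, 28, 28, 35).
The pattern: 1st Monday of the month.
1st Monday of December 2034: 2034-12-04.
January 2035 — 1st Monday is 2035-01-01.
1st Monday of February 2035: 2035-02-05.

2034-12-04, 2035-01-01, 2035-02-05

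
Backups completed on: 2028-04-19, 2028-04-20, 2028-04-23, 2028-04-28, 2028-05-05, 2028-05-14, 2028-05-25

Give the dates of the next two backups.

2028-06-07, 2028-06-22

Intervals are 1, 3, 5, 7, 9, 11 days — an arithmetic progression with common difference 2.
Next gap: 13 days. 2028-05-25 + 13 days = 2028-06-07.
Next gap: 15 days. 2028-06-07 + 15 days = 2028-06-22.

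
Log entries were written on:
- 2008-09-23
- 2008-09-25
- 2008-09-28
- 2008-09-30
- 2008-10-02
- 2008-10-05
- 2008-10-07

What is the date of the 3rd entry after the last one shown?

2008-10-14

Every event lands on a Tuesday or Thursday or Sunday (gaps cycle 2, 3, 2, 2, 3, 2).
So the schedule is: every Tuesday, Thursday and Sunday.
Next Thursday: 2008-10-09.
The following Sunday is 2008-10-12.
Next Tuesday: 2008-10-14.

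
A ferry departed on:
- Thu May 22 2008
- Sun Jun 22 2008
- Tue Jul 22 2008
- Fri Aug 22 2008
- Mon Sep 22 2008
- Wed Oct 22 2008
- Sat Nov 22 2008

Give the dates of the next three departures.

Mon Dec 22 2008, Thu Jan 22 2009, Sun Feb 22 2009

Each date is the 22nd; the gaps (31, 30, 31, 31, 30, 31) track the month lengths.
The rule is the 22nd of each month.
Next: December 2008 → Mon Dec 22 2008.
Next: January 2009 → Thu Jan 22 2009.
Next: February 2009 → Sun Feb 22 2009.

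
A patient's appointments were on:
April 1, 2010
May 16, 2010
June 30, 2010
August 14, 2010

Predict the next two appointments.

The spacing is 45, 45, 45 days — always 45 days.
August 14, 2010 + 45 days = September 28, 2010.
September 28, 2010 + 45 days = November 12, 2010.

September 28, 2010; November 12, 2010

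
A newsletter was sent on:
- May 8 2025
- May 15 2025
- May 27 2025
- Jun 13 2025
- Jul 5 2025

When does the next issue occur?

Gaps: 7, 12, 17, 22 days — each gap is 5 larger than the previous one.
Next gap: 27 days. Jul 5 2025 + 27 days = Aug 1 2025.

Aug 1 2025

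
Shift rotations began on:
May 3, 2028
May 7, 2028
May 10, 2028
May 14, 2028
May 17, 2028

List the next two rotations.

May 21, 2028; May 24, 2028

The gap pattern 4, 3, 4, 3 repeats every 2 events.
These are the Wednesdays and Sundays of each week.
Next Sunday: May 21, 2028.
The following Wednesday is May 24, 2028.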